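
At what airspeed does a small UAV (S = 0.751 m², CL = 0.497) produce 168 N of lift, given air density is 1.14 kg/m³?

L = ½ρv²S·CL ⇒ v = √(2L/(ρ·S·CL))
v = √(2 × 168 / (1.14 × 0.751 × 0.497)) = √789.7 = 28.1 m/s

v = 28.1 m/s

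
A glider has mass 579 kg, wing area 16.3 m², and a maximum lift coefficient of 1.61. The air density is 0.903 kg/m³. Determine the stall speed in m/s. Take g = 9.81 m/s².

V_stall = 21.9 m/s

Stall occurs when L = W at CL,max. W = mg = 579 × 9.81 = 5680 N.
V_stall = √(2W/(ρ·S·CL,max)) = √(2 × 5680 / (0.903 × 16.3 × 1.61))
V_stall = √479.4 = 21.9 m/s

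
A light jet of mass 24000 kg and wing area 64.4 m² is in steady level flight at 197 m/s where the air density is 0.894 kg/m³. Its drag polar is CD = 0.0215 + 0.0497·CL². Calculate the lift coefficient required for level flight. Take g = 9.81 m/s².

In steady level flight, lift balances weight: W = mg = 24000 × 9.81 = 2.3544×10^5 N.
q = ½ρv² = ½ × 0.894 × 197² = 17350 Pa.
CL = W/(q·S) = 2.3544×10^5 / (17350 × 64.4) = 0.2107.

CL = 0.211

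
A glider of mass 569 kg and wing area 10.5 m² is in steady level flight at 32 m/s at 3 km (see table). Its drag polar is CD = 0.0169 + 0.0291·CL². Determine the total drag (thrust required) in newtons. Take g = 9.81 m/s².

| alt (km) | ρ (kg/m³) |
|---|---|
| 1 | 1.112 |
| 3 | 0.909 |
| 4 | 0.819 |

D = 268 N

At 3 km, from the table: ρ = 0.909 kg/m³.
In steady level flight, lift balances weight: W = mg = 569 × 9.81 = 5581.9 N.
q = ½ρv² = ½ × 0.909 × 32² = 465.4 Pa.
Required CL = L/(qS) = 5581.9/(465.4·10.5) = 1.142.
CD = 0.0169 + 0.0291 × 1.142² = 0.05487.
D = q·S·CD = 465.4 × 10.5 × 0.05487 = 268.1 N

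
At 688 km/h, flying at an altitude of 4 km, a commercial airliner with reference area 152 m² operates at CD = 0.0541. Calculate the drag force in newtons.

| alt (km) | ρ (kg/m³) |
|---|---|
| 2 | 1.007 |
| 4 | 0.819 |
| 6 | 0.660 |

At 4 km, from the table: ρ = 0.819 kg/m³.
Convert speed: v = 688 km/h ÷ 3.6 = 191.1 m/s.
Dynamic pressure q = ½ρv² = ½ × 0.819 × 191.1² = 14960 Pa.
D = q·S·CD = 14960 × 152 × 0.0541 = 1.23×10^5 N ≈ 123 kN

D = 1.23×10^5 N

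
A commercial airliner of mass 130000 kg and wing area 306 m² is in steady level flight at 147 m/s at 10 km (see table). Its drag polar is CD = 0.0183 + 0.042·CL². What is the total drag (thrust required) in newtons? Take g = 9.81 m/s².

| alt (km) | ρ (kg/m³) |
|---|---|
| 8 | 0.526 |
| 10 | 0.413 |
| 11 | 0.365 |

D = 75000 N

At 10 km, from the table: ρ = 0.413 kg/m³.
Weight W = mg = 130000 × 9.81 = 1.2753×10^6 N; in level flight L = W.
q = ½ρv² = ½ × 0.413 × 147² = 4462 Pa.
CL = 2W/(ρv²S) = 2×1.2753×10^6/(0.413×147²×306) = 0.934.
CD = 0.0183 + 0.042 × 0.934² = 0.05494.
D = q·S·CD = 4462 × 306 × 0.05494 = 75010 N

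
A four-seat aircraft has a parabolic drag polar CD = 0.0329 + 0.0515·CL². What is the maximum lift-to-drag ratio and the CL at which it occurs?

(L/D)max = 12.1, at CL = 0.799

For CD = CD0 + K·CL², (L/D)max occurs at CL* = √(CD0/K) and equals 1/(2√(K·CD0)).
(L/D)max = 1/(2√(0.0515 × 0.0329)) = 1/(2 × 0.04116) = 12.1
CL* = √(0.0329/0.0515) = 0.799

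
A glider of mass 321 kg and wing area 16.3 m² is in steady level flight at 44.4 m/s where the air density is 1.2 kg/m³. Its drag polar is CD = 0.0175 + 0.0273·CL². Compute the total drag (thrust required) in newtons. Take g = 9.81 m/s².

D = 351 N

Weight W = mg = 321 × 9.81 = 3149 N; in level flight L = W.
Dynamic pressure q = 0.5 × 1.2 × 44.4² = 1183 Pa.
Required CL = L/(qS) = 3149/(1183·16.3) = 0.1633.
CD = 0.0175 + 0.0273 × 0.1633² = 0.01823.
D = q·S·CD = 1183 × 16.3 × 0.01823 = 351.4 N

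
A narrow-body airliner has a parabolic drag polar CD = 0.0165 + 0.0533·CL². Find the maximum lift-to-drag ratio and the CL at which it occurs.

For CD = CD0 + K·CL², (L/D)max occurs at CL* = √(CD0/K) and equals 1/(2√(K·CD0)).
(L/D)max = 1/(2√(0.0533 × 0.0165)) = 1/(2 × 0.02966) = 16.9
CL* = √(0.0165/0.0533) = 0.556

(L/D)max = 16.9, at CL = 0.556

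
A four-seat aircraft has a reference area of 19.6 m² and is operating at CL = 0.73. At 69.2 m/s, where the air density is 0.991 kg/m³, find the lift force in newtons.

L = 33900 N

Dynamic pressure q = ½ρv² = ½ × 0.991 × 69.2² = 2373 Pa.
L = q·S·CL = 2373 × 19.6 × 0.73 = 33900 N ≈ 33.9 kN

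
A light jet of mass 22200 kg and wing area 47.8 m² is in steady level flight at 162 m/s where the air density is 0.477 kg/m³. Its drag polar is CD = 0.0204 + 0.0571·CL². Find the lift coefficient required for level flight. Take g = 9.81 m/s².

CL = 0.728

Weight W = mg = 22200 × 9.81 = 2.1778×10^5 N; in level flight L = W.
q = ½ρv² = ½ × 0.477 × 162² = 6259 Pa.
CL = 2W/(ρv²S) = 2×2.1778×10^5/(0.477×162²×47.8) = 0.7279.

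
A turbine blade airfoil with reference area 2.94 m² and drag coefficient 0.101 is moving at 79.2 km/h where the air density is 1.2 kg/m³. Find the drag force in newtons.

D = 86.2 N

Convert speed: v = 79.2 km/h ÷ 3.6 = 22 m/s.
Dynamic pressure q = ½ρv² = ½ × 1.2 × 22² = 290.4 Pa.
D = q·S·CD = 290.4 × 2.94 × 0.101 = 86.2 N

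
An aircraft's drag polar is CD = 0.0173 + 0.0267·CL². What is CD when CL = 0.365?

CD = 0.0209

CD = 0.0173 + 0.0267 × 0.365² = 0.0173 + 0.003557 = 0.0209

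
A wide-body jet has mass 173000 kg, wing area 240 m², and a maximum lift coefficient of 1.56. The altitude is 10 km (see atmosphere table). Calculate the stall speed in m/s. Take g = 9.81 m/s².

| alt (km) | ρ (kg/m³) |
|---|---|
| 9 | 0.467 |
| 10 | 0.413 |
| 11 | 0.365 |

At 10 km, from the table: ρ = 0.413 kg/m³.
Weight W = mg = 173000 × 9.81 = 1.697×10^6 N.
V_stall = √(2W/(ρ·S·CL,max)) = √(2 × 1.697×10^6 / (0.413 × 240 × 1.56))
V_stall = √21950 = 148 m/s

V_stall = 148 m/s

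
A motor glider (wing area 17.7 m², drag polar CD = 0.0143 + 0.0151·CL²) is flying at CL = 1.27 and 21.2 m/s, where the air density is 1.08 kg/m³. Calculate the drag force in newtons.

D = 166 N

CD = 0.0143 + 0.0151 × 1.27² = 0.03865
D = ½ρv²S·CD = ½ × 1.08 × 21.2² × 17.7 × 0.03865 = 166 N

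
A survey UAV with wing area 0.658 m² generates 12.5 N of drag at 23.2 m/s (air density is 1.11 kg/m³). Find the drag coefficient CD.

CD = 0.0636

From D = ½ρv²S·CD, rearranging gives CD = 2D/(ρv²S).
CD = 2 × 12.5 / (1.11 × 23.2² × 0.658) = 0.0636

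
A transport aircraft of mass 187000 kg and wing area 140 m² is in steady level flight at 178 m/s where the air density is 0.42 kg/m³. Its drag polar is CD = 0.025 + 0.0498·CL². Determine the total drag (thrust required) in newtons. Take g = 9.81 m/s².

In steady level flight, lift balances weight: W = mg = 187000 × 9.81 = 1.8345×10^6 N.
Dynamic pressure q = 0.5 × 0.42 × 178² = 6654 Pa.
CL = 2W/(ρv²S) = 2×1.8345×10^6/(0.42×178²×140) = 1.969.
CD = 0.025 + 0.0498 × 1.969² = 0.2181.
D = q·S·CD = 6654 × 140 × 0.2181 = 2.032×10^5 N

D = 2.03×10^5 N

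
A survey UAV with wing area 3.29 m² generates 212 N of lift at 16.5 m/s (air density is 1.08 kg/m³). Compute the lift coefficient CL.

From L = ½ρv²S·CL, rearranging gives CL = 2L/(ρv²S).
CL = 2 × 212 / (1.08 × 16.5² × 3.29) = 0.438

CL = 0.438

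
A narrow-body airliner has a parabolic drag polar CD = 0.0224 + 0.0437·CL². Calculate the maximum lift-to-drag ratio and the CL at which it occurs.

(L/D)max = 16, at CL = 0.716

For CD = CD0 + K·CL², (L/D)max occurs at CL* = √(CD0/K) and equals 1/(2√(K·CD0)).
(L/D)max = 1/(2√(0.0437 × 0.0224)) = 1/(2 × 0.03129) = 16
CL* = √(0.0224/0.0437) = 0.716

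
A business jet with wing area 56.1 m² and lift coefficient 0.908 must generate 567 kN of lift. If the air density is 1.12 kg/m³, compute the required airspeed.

L = ½ρv²S·CL ⇒ v = √(2L/(ρ·S·CL))
v = √(2 × 5.67×10^5 / (1.12 × 56.1 × 0.908)) = √19880 = 141 m/s

v = 141 m/s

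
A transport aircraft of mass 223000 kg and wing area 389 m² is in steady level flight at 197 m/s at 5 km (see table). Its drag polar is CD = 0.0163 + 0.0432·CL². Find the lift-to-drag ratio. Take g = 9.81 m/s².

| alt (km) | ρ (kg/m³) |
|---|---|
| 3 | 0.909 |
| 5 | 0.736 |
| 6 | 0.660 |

L/D = 17.1

At 5 km, from the table: ρ = 0.736 kg/m³.
Level flight ⇒ L = W = m·g = 223000 × 9.81 = 2.1876×10^6 N.
q = ½ρv² = ½ × 0.736 × 197² = 14280 Pa.
CL = W/(q·S) = 2.1876×10^6 / (14280 × 389) = 0.3938.
CD = 0.0163 + 0.0432 × 0.3938² = 0.023.
L/D = CL/CD = 0.3938 / 0.023 = 17.1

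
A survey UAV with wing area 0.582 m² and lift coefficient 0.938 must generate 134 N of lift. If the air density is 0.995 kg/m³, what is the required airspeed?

v = 22.2 m/s

L = ½ρv²S·CL ⇒ v = √(2L/(ρ·S·CL))
v = √(2 × 134 / (0.995 × 0.582 × 0.938)) = √493.4 = 22.2 m/s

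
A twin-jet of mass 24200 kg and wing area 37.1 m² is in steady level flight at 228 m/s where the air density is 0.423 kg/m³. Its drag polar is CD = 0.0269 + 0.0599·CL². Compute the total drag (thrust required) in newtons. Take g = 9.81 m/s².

D = 19200 N

Level flight ⇒ L = W = m·g = 24200 × 9.81 = 2.374×10^5 N.
Dynamic pressure q = 0.5 × 0.423 × 228² = 10990 Pa.
CL = W/(q·S) = 2.374×10^5 / (10990 × 37.1) = 0.582.
CD = 0.0269 + 0.0599 × 0.582² = 0.04719.
D = q·S·CD = 10990 × 37.1 × 0.04719 = 19250 N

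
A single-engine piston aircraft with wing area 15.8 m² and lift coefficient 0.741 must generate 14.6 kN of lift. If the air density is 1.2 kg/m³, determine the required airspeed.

v = 45.6 m/s

L = ½ρv²S·CL ⇒ v = √(2L/(ρ·S·CL))
v = √(2 × 14600 / (1.2 × 15.8 × 0.741)) = √2078 = 45.6 m/s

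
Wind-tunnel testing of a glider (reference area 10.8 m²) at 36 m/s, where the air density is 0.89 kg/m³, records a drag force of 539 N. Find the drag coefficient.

CD = 0.0865

From D = ½ρv²S·CD, rearranging gives CD = 2D/(ρv²S).
CD = 2 × 539 / (0.89 × 36² × 10.8) = 0.0865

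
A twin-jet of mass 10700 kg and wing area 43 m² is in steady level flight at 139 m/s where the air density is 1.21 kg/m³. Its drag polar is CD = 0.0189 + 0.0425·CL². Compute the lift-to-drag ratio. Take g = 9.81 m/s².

In steady level flight, lift balances weight: W = mg = 10700 × 9.81 = 1.0497×10^5 N.
q = ½ρv² = ½ × 1.21 × 139² = 11690 Pa.
CL = 2W/(ρv²S) = 2×1.0497×10^5/(1.21×139²×43) = 0.2088.
CD = 0.0189 + 0.0425 × 0.2088² = 0.02075.
L/D = CL/CD = 0.2088 / 0.02075 = 10.1

L/D = 10.1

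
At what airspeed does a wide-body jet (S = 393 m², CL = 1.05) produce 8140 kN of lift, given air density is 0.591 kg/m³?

v = 258 m/s

L = ½ρv²S·CL ⇒ v = √(2L/(ρ·S·CL))
v = √(2 × 8.14×10^6 / (0.591 × 393 × 1.05)) = √66760 = 258 m/s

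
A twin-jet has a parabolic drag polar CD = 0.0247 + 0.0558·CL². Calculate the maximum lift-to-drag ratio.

(L/D)max = 13.5

For CD = CD0 + K·CL², (L/D)max occurs at CL* = √(CD0/K) and equals 1/(2√(K·CD0)).
(L/D)max = 1/(2√(0.0558 × 0.0247)) = 1/(2 × 0.03712) = 13.5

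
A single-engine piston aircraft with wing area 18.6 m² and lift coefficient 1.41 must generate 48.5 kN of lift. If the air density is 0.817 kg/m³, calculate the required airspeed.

v = 67.3 m/s

L = ½ρv²S·CL ⇒ v = √(2L/(ρ·S·CL))
v = √(2 × 48500 / (0.817 × 18.6 × 1.41)) = √4527 = 67.3 m/s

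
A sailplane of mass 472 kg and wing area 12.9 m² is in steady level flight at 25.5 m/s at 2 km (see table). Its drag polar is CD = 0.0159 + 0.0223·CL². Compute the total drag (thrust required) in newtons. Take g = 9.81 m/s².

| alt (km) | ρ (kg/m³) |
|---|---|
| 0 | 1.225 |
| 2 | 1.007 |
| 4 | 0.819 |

D = 180 N

At 2 km, from the table: ρ = 1.007 kg/m³.
Weight W = mg = 472 × 9.81 = 4630.3 N; in level flight L = W.
q = ½ρv² = ½ × 1.007 × 25.5² = 327.4 Pa.
Required CL = L/(qS) = 4630.3/(327.4·12.9) = 1.096.
CD = 0.0159 + 0.0223 × 1.096² = 0.0427.
D = q·S·CD = 327.4 × 12.9 × 0.0427 = 180.4 N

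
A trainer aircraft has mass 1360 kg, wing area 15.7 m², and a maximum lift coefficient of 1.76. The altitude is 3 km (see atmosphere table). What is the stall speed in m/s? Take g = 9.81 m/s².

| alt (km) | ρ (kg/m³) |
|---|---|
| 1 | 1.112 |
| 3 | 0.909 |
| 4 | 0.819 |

At 3 km, from the table: ρ = 0.909 kg/m³.
Weight W = mg = 1360 × 9.81 = 13340 N.
V_stall = √(2W/(ρ·S·CL,max)) = √(2 × 13340 / (0.909 × 15.7 × 1.76))
V_stall = √1062 = 32.6 m/s

V_stall = 32.6 m/s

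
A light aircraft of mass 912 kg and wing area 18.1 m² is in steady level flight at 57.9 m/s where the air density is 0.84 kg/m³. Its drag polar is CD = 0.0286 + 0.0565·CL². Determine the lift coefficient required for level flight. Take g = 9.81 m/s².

In steady level flight, lift balances weight: W = mg = 912 × 9.81 = 8946.7 N.
Dynamic pressure q = 0.5 × 0.84 × 57.9² = 1408 Pa.
CL = 2W/(ρv²S) = 2×8946.7/(0.84×57.9²×18.1) = 0.3511.

CL = 0.351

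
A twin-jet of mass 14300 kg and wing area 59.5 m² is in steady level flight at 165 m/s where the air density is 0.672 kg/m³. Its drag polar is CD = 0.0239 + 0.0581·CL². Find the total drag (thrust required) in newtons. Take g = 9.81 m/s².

Level flight ⇒ L = W = m·g = 14300 × 9.81 = 1.4028×10^5 N.
Dynamic pressure q = 0.5 × 0.672 × 165² = 9148 Pa.
CL = 2W/(ρv²S) = 2×1.4028×10^5/(0.672×165²×59.5) = 0.2577.
CD = 0.0239 + 0.0581 × 0.2577² = 0.02776.
D = q·S·CD = 9148 × 59.5 × 0.02776 = 15110 N

D = 15100 N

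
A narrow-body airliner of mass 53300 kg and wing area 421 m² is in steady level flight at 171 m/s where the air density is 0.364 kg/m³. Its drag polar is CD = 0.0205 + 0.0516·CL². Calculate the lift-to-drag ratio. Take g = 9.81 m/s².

In steady level flight, lift balances weight: W = mg = 53300 × 9.81 = 5.2287×10^5 N.
Dynamic pressure q = 0.5 × 0.364 × 171² = 5322 Pa.
CL = W/(q·S) = 5.2287×10^5 / (5322 × 421) = 0.2334.
CD = 0.0205 + 0.0516 × 0.2334² = 0.02331.
L/D = CL/CD = 0.2334 / 0.02331 = 10

L/D = 10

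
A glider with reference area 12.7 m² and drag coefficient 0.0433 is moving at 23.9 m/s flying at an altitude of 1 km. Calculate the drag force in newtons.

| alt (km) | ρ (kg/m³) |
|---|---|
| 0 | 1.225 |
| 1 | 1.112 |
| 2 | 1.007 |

At 1 km, from the table: ρ = 1.112 kg/m³.
Dynamic pressure q = ½ρv² = ½ × 1.112 × 23.9² = 317.6 Pa.
D = q·S·CD = 317.6 × 12.7 × 0.0433 = 175 N

D = 175 N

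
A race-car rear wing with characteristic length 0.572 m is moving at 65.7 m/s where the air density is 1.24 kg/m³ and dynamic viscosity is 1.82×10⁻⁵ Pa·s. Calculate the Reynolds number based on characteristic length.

Re = ρ·v·c/μ = 1.24 × 65.7 × 0.572 / (1.82×10⁻⁵) = 2.56×10^6

Re = 2.56×10^6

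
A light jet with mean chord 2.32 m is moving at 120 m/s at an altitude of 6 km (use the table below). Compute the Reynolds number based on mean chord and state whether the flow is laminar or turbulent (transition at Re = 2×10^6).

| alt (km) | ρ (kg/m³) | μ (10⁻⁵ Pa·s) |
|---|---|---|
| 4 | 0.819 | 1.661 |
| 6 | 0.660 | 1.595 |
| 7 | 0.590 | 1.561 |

Re = 1.15×10^7 (turbulent)

At 6 km, from the table: ρ = 0.660 kg/m³, μ = 1.595×10⁻⁵ Pa·s.
Re = ρ·v·c/μ = 0.66 × 120 × 2.32 / (1.595×10⁻⁵) = 1.15×10^7
Since 1.15×10^7 > 2×10^6, the flow is turbulent.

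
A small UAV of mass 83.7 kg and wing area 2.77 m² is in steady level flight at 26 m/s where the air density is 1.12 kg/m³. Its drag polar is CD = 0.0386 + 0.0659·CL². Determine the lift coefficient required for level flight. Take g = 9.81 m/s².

Level flight ⇒ L = W = m·g = 83.7 × 9.81 = 821.1 N.
q = ½ρv² = ½ × 1.12 × 26² = 378.6 Pa.
Required CL = L/(qS) = 821.1/(378.6·2.77) = 0.783.

CL = 0.783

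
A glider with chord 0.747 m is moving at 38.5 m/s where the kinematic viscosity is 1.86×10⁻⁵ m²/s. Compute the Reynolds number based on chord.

Re = 1.55×10^6

Re = v·c/ν = 38.5 × 0.747 / (1.86×10⁻⁵) = 1.55×10^6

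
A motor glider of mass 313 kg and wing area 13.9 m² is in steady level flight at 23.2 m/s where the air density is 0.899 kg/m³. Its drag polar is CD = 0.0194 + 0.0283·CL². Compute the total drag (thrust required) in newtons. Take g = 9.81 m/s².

In steady level flight, lift balances weight: W = mg = 313 × 9.81 = 3070.5 N.
q = ½ρv² = ½ × 0.899 × 23.2² = 241.9 Pa.
CL = W/(q·S) = 3070.5 / (241.9 × 13.9) = 0.913.
CD = 0.0194 + 0.0283 × 0.913² = 0.04299.
D = q·S·CD = 241.9 × 13.9 × 0.04299 = 144.6 N

D = 145 N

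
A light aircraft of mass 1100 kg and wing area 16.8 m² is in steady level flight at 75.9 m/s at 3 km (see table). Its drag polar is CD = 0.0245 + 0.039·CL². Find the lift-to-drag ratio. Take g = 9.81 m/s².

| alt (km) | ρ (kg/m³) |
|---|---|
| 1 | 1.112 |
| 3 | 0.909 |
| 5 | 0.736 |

At 3 km, from the table: ρ = 0.909 kg/m³.
Level flight ⇒ L = W = m·g = 1100 × 9.81 = 10791 N.
q = ½ρv² = ½ × 0.909 × 75.9² = 2618 Pa.
Required CL = L/(qS) = 10791/(2618·16.8) = 0.2453.
CD = 0.0245 + 0.039 × 0.2453² = 0.02685.
L/D = CL/CD = 0.2453 / 0.02685 = 9.14

L/D = 9.14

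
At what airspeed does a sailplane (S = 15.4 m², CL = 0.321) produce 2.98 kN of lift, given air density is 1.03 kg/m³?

L = ½ρv²S·CL ⇒ v = √(2L/(ρ·S·CL))
v = √(2 × 2980 / (1.03 × 15.4 × 0.321)) = √1171 = 34.2 m/s

v = 34.2 m/s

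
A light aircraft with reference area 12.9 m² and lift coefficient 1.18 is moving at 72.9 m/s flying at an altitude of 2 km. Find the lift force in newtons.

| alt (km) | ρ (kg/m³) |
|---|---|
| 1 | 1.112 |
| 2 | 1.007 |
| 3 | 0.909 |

At 2 km, from the table: ρ = 1.007 kg/m³.
L = ½ρv²S·CL = ½ × 1.007 × 72.9² × 12.9 × 1.18 = 40700 N ≈ 40.7 kN

L = 40700 N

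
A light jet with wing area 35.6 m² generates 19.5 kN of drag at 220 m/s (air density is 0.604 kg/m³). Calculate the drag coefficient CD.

From D = ½ρv²S·CD, rearranging gives CD = 2D/(ρv²S).
CD = 2 × 19500 / (0.604 × 220² × 35.6) = 0.0375

CD = 0.0375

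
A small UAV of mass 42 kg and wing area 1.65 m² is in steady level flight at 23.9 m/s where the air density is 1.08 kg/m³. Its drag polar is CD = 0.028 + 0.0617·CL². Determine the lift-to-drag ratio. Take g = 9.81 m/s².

L/D = 11.8

Weight W = mg = 42 × 9.81 = 412.02 N; in level flight L = W.
q = ½ρv² = ½ × 1.08 × 23.9² = 308.5 Pa.
CL = W/(q·S) = 412.02 / (308.5 × 1.65) = 0.8096.
CD = 0.028 + 0.0617 × 0.8096² = 0.06844.
L/D = CL/CD = 0.8096 / 0.06844 = 11.8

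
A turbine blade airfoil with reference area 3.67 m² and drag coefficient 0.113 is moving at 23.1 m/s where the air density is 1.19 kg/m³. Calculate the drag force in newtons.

D = 132 N

Dynamic pressure q = ½ρv² = ½ × 1.19 × 23.1² = 317.5 Pa.
D = q·S·CD = 317.5 × 3.67 × 0.113 = 132 N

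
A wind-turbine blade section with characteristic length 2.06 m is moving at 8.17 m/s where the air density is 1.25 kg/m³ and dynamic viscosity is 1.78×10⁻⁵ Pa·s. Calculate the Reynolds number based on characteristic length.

Re = 1.18×10^6

Re = ρ·v·c/μ = 1.25 × 8.17 × 2.06 / (1.78×10⁻⁵) = 1.18×10^6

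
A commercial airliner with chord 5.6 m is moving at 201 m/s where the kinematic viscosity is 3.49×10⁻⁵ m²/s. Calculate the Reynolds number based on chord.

Re = 3.23×10^7

Re = v·c/ν = 201 × 5.6 / (3.49×10⁻⁵) = 3.23×10^7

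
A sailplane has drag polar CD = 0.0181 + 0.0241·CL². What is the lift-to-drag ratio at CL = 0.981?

CD = 0.0181 + 0.0241 × 0.981² = 0.04129
L/D = CL/CD = 0.981 / 0.04129 = 23.8

L/D = 23.8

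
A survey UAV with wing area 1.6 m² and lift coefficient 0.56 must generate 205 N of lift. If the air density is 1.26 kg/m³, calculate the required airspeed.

L = ½ρv²S·CL ⇒ v = √(2L/(ρ·S·CL))
v = √(2 × 205 / (1.26 × 1.6 × 0.56)) = √363.2 = 19.1 m/s

v = 19.1 m/s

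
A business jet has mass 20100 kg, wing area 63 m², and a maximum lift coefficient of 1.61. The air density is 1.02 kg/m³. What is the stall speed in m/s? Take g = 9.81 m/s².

V_stall = 61.7 m/s

At stall, lift equals weight: L = W = m·g = 20100 × 9.81 = 1.972×10^5 N.
From L = ½ρV²S·CL,max = W: V_stall = √(2W/(ρSCL,max)) = √(2·1.972×10^5/(1.02·63·1.61))
V_stall = √3812 = 61.7 m/s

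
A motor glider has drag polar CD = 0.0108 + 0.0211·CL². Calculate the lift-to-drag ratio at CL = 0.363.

CD = 0.0108 + 0.0211 × 0.363² = 0.01358
L/D = CL/CD = 0.363 / 0.01358 = 26.7

L/D = 26.7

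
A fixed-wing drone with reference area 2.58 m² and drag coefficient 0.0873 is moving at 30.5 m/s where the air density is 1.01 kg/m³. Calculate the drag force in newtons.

Dynamic pressure q = ½ρv² = ½ × 1.01 × 30.5² = 469.8 Pa.
D = q·S·CD = 469.8 × 2.58 × 0.0873 = 106 N

D = 106 N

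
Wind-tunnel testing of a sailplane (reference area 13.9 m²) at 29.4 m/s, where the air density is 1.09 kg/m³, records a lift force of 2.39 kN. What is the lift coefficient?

CL = 0.365

From L = ½ρv²S·CL, rearranging gives CL = 2L/(ρv²S).
CL = 2 × 2390 / (1.09 × 29.4² × 13.9) = 0.365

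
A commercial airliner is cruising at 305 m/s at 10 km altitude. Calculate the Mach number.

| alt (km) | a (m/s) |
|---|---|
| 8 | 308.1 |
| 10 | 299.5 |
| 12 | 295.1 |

At 10 km, from the table: a = 299.5 m/s.
M = v/a = 305 / 299.5 = 1.02

M = 1.02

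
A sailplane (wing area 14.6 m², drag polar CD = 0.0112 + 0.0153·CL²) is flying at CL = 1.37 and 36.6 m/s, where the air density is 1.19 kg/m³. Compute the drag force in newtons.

CD = 0.0112 + 0.0153 × 1.37² = 0.03992
D = ½ρv²S·CD = ½ × 1.19 × 36.6² × 14.6 × 0.03992 = 464 N

D = 464 N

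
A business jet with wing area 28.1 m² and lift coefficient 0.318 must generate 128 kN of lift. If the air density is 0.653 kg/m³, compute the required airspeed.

v = 209 m/s

L = ½ρv²S·CL ⇒ v = √(2L/(ρ·S·CL))
v = √(2 × 1.28×10^5 / (0.653 × 28.1 × 0.318)) = √43870 = 209 m/s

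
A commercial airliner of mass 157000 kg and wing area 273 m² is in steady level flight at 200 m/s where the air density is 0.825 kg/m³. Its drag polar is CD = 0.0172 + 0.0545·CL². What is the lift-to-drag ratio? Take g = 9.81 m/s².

L/D = 14.5

Level flight ⇒ L = W = m·g = 157000 × 9.81 = 1.5402×10^6 N.
Dynamic pressure q = 0.5 × 0.825 × 200² = 16500 Pa.
CL = 2W/(ρv²S) = 2×1.5402×10^6/(0.825×200²×273) = 0.3419.
CD = 0.0172 + 0.0545 × 0.3419² = 0.02357.
L/D = CL/CD = 0.3419 / 0.02357 = 14.5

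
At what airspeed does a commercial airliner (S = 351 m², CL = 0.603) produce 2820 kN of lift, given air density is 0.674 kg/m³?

L = ½ρv²S·CL ⇒ v = √(2L/(ρ·S·CL))
v = √(2 × 2.82×10^6 / (0.674 × 351 × 0.603)) = √39540 = 199 m/s

v = 199 m/s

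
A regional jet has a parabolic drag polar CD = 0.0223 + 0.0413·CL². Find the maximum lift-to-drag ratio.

(L/D)max = 16.5

For CD = CD0 + K·CL², (L/D)max occurs at CL* = √(CD0/K) and equals 1/(2√(K·CD0)).
(L/D)max = 1/(2√(0.0413 × 0.0223)) = 1/(2 × 0.03035) = 16.5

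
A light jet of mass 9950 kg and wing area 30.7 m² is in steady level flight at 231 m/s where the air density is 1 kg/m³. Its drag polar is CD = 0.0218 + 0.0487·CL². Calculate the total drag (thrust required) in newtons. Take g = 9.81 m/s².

D = 18400 N

In steady level flight, lift balances weight: W = mg = 9950 × 9.81 = 97610 N.
Dynamic pressure q = 0.5 × 1 × 231² = 26680 Pa.
Required CL = L/(qS) = 97610/(26680·30.7) = 0.1192.
CD = 0.0218 + 0.0487 × 0.1192² = 0.02249.
D = q·S·CD = 26680 × 30.7 × 0.02249 = 18420 N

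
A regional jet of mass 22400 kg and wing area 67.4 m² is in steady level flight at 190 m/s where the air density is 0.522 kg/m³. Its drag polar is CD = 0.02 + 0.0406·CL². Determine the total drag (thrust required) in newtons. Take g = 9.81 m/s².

In steady level flight, lift balances weight: W = mg = 22400 × 9.81 = 2.1974×10^5 N.
q = ½ρv² = ½ × 0.522 × 190² = 9422 Pa.
Required CL = L/(qS) = 2.1974×10^5/(9422·67.4) = 0.346.
CD = 0.02 + 0.0406 × 0.346² = 0.02486.
D = q·S·CD = 9422 × 67.4 × 0.02486 = 15790 N

D = 15800 N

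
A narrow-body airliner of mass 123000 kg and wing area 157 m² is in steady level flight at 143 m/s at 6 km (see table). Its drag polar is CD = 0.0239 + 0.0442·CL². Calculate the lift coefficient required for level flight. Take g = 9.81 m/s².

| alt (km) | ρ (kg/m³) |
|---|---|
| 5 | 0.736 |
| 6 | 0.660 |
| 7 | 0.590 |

At 6 km, from the table: ρ = 0.660 kg/m³.
Weight W = mg = 123000 × 9.81 = 1.2066×10^6 N; in level flight L = W.
q = ½ρv² = ½ × 0.66 × 143² = 6748 Pa.
CL = W/(q·S) = 1.2066×10^6 / (6748 × 157) = 1.139.

CL = 1.14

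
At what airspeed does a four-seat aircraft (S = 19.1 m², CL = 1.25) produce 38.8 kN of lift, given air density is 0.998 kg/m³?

L = ½ρv²S·CL ⇒ v = √(2L/(ρ·S·CL))
v = √(2 × 38800 / (0.998 × 19.1 × 1.25)) = √3257 = 57.1 m/s

v = 57.1 m/s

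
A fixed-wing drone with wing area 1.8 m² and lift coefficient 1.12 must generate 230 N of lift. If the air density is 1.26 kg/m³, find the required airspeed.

v = 13.5 m/s

L = ½ρv²S·CL ⇒ v = √(2L/(ρ·S·CL))
v = √(2 × 230 / (1.26 × 1.8 × 1.12)) = √181.1 = 13.5 m/s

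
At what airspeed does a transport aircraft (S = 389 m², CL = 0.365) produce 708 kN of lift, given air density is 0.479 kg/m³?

v = 144 m/s

L = ½ρv²S·CL ⇒ v = √(2L/(ρ·S·CL))
v = √(2 × 7.08×10^5 / (0.479 × 389 × 0.365)) = √20820 = 144 m/s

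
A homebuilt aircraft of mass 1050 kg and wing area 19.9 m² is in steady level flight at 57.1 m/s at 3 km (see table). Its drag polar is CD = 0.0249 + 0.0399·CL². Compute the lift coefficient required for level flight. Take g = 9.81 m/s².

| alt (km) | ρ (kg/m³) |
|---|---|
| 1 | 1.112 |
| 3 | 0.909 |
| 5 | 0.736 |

At 3 km, from the table: ρ = 0.909 kg/m³.
Weight W = mg = 1050 × 9.81 = 10300 N; in level flight L = W.
Dynamic pressure q = 0.5 × 0.909 × 57.1² = 1482 Pa.
CL = W/(q·S) = 10300 / (1482 × 19.9) = 0.3493.

CL = 0.349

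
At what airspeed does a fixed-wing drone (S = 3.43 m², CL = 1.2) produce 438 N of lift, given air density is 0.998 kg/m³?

v = 14.6 m/s

L = ½ρv²S·CL ⇒ v = √(2L/(ρ·S·CL))
v = √(2 × 438 / (0.998 × 3.43 × 1.2)) = √213.3 = 14.6 m/s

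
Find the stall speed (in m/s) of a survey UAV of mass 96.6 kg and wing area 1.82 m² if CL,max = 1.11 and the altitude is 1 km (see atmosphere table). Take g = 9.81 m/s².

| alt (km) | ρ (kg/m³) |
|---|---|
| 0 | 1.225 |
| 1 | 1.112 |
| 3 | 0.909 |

At 1 km, from the table: ρ = 1.112 kg/m³.
Stall occurs when L = W at CL,max. W = mg = 96.6 × 9.81 = 947.6 N.
From L = ½ρV²S·CL,max = W: V_stall = √(2W/(ρSCL,max)) = √(2·947.6/(1.112·1.82·1.11))
V_stall = √843.7 = 29 m/s

V_stall = 29 m/s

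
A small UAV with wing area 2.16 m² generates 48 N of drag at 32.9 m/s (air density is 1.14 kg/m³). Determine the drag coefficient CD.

From D = ½ρv²S·CD, rearranging gives CD = 2D/(ρv²S).
CD = 2 × 48 / (1.14 × 32.9² × 2.16) = 0.036

CD = 0.036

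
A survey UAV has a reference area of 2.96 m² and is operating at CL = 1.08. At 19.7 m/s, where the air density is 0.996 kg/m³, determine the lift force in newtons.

L = 618 N

Dynamic pressure q = ½ρv² = ½ × 0.996 × 19.7² = 193.3 Pa.
L = q·S·CL = 193.3 × 2.96 × 1.08 = 618 N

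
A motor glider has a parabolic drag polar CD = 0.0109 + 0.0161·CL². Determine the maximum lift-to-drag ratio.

(L/D)max = 37.7

For CD = CD0 + K·CL², (L/D)max occurs at CL* = √(CD0/K) and equals 1/(2√(K·CD0)).
(L/D)max = 1/(2√(0.0161 × 0.0109)) = 1/(2 × 0.01325) = 37.7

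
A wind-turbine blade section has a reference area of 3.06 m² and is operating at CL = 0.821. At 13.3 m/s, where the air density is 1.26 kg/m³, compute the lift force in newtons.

L = ½ρv²S·CL = ½ × 1.26 × 13.3² × 3.06 × 0.821 = 280 N

L = 280 N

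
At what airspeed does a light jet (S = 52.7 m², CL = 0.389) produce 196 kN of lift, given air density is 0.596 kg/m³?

L = ½ρv²S·CL ⇒ v = √(2L/(ρ·S·CL))
v = √(2 × 1.96×10^5 / (0.596 × 52.7 × 0.389)) = √32080 = 179 m/s

v = 179 m/s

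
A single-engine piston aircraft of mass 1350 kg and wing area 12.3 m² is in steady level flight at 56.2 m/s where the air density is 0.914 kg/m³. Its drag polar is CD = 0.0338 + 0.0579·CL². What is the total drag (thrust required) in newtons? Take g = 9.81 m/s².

Weight W = mg = 1350 × 9.81 = 13244 N; in level flight L = W.
q = ½ρv² = ½ × 0.914 × 56.2² = 1443 Pa.
Required CL = L/(qS) = 13244/(1443·12.3) = 0.7459.
CD = 0.0338 + 0.0579 × 0.7459² = 0.06602.
D = q·S·CD = 1443 × 12.3 × 0.06602 = 1172 N

D = 1170 N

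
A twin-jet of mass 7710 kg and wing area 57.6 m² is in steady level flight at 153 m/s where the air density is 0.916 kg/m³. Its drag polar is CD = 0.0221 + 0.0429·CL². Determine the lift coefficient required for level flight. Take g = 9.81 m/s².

Level flight ⇒ L = W = m·g = 7710 × 9.81 = 75635 N.
q = ½ρv² = ½ × 0.916 × 153² = 10720 Pa.
Required CL = L/(qS) = 75635/(10720·57.6) = 0.1225.

CL = 0.122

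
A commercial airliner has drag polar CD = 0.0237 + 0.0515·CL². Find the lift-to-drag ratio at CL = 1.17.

CD = 0.0237 + 0.0515 × 1.17² = 0.0942
L/D = CL/CD = 1.17 / 0.0942 = 12.4

L/D = 12.4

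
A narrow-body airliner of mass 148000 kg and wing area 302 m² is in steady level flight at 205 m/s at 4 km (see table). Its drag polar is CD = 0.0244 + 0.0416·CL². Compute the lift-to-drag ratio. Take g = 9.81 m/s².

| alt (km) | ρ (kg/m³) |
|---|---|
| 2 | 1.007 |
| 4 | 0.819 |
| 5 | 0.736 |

L/D = 10.1

At 4 km, from the table: ρ = 0.819 kg/m³.
In steady level flight, lift balances weight: W = mg = 148000 × 9.81 = 1.4519×10^6 N.
q = ½ρv² = ½ × 0.819 × 205² = 17210 Pa.
CL = 2W/(ρv²S) = 2×1.4519×10^6/(0.819×205²×302) = 0.2794.
CD = 0.0244 + 0.0416 × 0.2794² = 0.02765.
L/D = CL/CD = 0.2794 / 0.02765 = 10.1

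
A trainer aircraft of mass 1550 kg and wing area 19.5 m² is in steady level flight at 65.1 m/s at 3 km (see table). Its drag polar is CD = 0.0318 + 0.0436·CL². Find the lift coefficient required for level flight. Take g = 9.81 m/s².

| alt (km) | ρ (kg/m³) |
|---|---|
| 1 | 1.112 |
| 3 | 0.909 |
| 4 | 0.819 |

CL = 0.405

At 3 km, from the table: ρ = 0.909 kg/m³.
Weight W = mg = 1550 × 9.81 = 15206 N; in level flight L = W.
q = ½ρv² = ½ × 0.909 × 65.1² = 1926 Pa.
Required CL = L/(qS) = 15206/(1926·19.5) = 0.4048.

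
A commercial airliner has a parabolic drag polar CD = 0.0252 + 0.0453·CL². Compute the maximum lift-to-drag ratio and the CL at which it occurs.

(L/D)max = 14.8, at CL = 0.746

For CD = CD0 + K·CL², (L/D)max occurs at CL* = √(CD0/K) and equals 1/(2√(K·CD0)).
(L/D)max = 1/(2√(0.0453 × 0.0252)) = 1/(2 × 0.03379) = 14.8
CL* = √(0.0252/0.0453) = 0.746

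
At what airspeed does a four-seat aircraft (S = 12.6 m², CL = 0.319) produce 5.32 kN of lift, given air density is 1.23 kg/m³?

L = ½ρv²S·CL ⇒ v = √(2L/(ρ·S·CL))
v = √(2 × 5320 / (1.23 × 12.6 × 0.319)) = √2152 = 46.4 m/s

v = 46.4 m/s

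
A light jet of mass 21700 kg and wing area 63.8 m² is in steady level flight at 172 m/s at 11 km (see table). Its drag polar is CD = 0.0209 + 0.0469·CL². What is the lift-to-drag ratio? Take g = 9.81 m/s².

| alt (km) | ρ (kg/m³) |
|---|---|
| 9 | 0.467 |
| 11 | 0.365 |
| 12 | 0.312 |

L/D = 15.9

At 11 km, from the table: ρ = 0.365 kg/m³.
Weight W = mg = 21700 × 9.81 = 2.1288×10^5 N; in level flight L = W.
q = ½ρv² = ½ × 0.365 × 172² = 5399 Pa.
CL = W/(q·S) = 2.1288×10^5 / (5399 × 63.8) = 0.618.
CD = 0.0209 + 0.0469 × 0.618² = 0.03881.
L/D = CL/CD = 0.618 / 0.03881 = 15.9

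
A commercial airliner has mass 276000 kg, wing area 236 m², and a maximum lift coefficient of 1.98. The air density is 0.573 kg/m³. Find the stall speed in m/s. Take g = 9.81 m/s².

Stall occurs when L = W at CL,max. W = mg = 276000 × 9.81 = 2.708×10^6 N.
V_stall = √(2W/(ρ·S·CL,max)) = √(2 × 2.708×10^6 / (0.573 × 236 × 1.98))
V_stall = √20220 = 142 m/s

V_stall = 142 m/s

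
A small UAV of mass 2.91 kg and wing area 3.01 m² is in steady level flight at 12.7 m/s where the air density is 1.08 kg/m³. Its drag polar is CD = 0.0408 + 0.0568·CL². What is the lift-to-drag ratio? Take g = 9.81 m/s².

L/D = 2.63

In steady level flight, lift balances weight: W = mg = 2.91 × 9.81 = 28.547 N.
q = ½ρv² = ½ × 1.08 × 12.7² = 87.1 Pa.
Required CL = L/(qS) = 28.547/(87.1·3.01) = 0.1089.
CD = 0.0408 + 0.0568 × 0.1089² = 0.04147.
L/D = CL/CD = 0.1089 / 0.04147 = 2.63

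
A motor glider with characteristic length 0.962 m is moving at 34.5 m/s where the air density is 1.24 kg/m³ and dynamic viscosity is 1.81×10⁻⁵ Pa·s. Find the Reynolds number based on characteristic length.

Re = ρ·v·c/μ = 1.24 × 34.5 × 0.962 / (1.81×10⁻⁵) = 2.27×10^6

Re = 2.27×10^6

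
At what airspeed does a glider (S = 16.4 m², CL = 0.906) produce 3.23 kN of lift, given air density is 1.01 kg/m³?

v = 20.7 m/s

L = ½ρv²S·CL ⇒ v = √(2L/(ρ·S·CL))
v = √(2 × 3230 / (1.01 × 16.4 × 0.906)) = √430.5 = 20.7 m/s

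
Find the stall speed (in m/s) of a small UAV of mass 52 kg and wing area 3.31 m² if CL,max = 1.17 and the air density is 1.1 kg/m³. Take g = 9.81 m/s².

Weight W = mg = 52 × 9.81 = 510.1 N.
From L = ½ρV²S·CL,max = W: V_stall = √(2W/(ρSCL,max)) = √(2·510.1/(1.1·3.31·1.17))
V_stall = √239.5 = 15.5 m/s

V_stall = 15.5 m/s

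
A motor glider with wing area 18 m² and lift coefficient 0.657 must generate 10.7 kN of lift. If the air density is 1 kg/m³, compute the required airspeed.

L = ½ρv²S·CL ⇒ v = √(2L/(ρ·S·CL))
v = √(2 × 10700 / (1 × 18 × 0.657)) = √1810 = 42.5 m/s

v = 42.5 m/s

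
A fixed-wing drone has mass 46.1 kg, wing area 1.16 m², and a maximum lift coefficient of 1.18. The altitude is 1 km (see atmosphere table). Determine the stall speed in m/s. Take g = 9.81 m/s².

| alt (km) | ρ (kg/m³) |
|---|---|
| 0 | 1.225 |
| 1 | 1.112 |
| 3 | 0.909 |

V_stall = 24.4 m/s

At 1 km, from the table: ρ = 1.112 kg/m³.
Weight W = mg = 46.1 × 9.81 = 452.2 N.
From L = ½ρV²S·CL,max = W: V_stall = √(2W/(ρSCL,max)) = √(2·452.2/(1.112·1.16·1.18))
V_stall = √594.2 = 24.4 m/s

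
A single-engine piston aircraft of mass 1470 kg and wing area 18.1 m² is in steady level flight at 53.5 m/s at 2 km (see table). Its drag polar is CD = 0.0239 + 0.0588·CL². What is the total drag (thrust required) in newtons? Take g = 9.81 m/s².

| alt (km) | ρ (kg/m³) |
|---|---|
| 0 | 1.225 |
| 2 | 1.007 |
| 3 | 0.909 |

D = 1090 N

At 2 km, from the table: ρ = 1.007 kg/m³.
Weight W = mg = 1470 × 9.81 = 14421 N; in level flight L = W.
Dynamic pressure q = 0.5 × 1.007 × 53.5² = 1441 Pa.
CL = W/(q·S) = 14421 / (1441 × 18.1) = 0.5528.
CD = 0.0239 + 0.0588 × 0.5528² = 0.04187.
D = q·S·CD = 1441 × 18.1 × 0.04187 = 1092 N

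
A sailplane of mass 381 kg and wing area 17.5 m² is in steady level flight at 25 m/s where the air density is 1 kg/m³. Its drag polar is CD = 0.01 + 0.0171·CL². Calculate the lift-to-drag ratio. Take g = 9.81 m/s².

L/D = 38

In steady level flight, lift balances weight: W = mg = 381 × 9.81 = 3737.6 N.
q = ½ρv² = ½ × 1 × 25² = 312.5 Pa.
CL = W/(q·S) = 3737.6 / (312.5 × 17.5) = 0.6834.
CD = 0.01 + 0.0171 × 0.6834² = 0.01799.
L/D = CL/CD = 0.6834 / 0.01799 = 38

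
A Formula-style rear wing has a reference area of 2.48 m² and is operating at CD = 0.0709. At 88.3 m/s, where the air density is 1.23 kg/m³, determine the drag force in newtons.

D = 843 N

Dynamic pressure q = ½ρv² = ½ × 1.23 × 88.3² = 4795 Pa.
D = q·S·CD = 4795 × 2.48 × 0.0709 = 843 N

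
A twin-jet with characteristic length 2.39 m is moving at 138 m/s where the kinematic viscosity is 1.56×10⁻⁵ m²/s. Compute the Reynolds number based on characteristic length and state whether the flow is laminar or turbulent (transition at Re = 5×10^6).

Re = 2.11×10^7 (turbulent)

Re = v·c/ν = 138 × 2.39 / (1.56×10⁻⁵) = 2.11×10^7
Since 2.11×10^7 > 5×10^6, the flow is turbulent.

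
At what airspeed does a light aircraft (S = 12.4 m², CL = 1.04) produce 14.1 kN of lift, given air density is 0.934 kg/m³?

v = 48.4 m/s

L = ½ρv²S·CL ⇒ v = √(2L/(ρ·S·CL))
v = √(2 × 14100 / (0.934 × 12.4 × 1.04)) = √2341 = 48.4 m/s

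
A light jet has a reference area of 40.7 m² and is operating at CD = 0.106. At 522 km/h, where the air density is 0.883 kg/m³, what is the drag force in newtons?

D = 40000 N

Convert speed: v = 522 km/h ÷ 3.6 = 145 m/s.
D = ½ρv²S·CD = ½ × 0.883 × 145² × 40.7 × 0.106 = 40000 N ≈ 40 kN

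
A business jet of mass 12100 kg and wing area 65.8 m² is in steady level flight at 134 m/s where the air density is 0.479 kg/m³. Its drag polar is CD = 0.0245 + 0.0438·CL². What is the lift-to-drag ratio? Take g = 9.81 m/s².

Level flight ⇒ L = W = m·g = 12100 × 9.81 = 1.187×10^5 N.
q = ½ρv² = ½ × 0.479 × 134² = 4300 Pa.
CL = 2W/(ρv²S) = 2×1.187×10^5/(0.479×134²×65.8) = 0.4195.
CD = 0.0245 + 0.0438 × 0.4195² = 0.03221.
L/D = CL/CD = 0.4195 / 0.03221 = 13

L/D = 13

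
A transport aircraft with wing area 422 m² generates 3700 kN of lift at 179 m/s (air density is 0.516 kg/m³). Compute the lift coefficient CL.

CL = 1.06

From L = ½ρv²S·CL, rearranging gives CL = 2L/(ρv²S).
CL = 2 × 3.7×10^6 / (0.516 × 179² × 422) = 1.06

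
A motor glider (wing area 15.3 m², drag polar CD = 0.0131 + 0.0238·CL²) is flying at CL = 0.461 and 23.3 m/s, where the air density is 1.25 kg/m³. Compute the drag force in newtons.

CD = 0.0131 + 0.0238 × 0.461² = 0.01816
D = ½ρv²S·CD = ½ × 1.25 × 23.3² × 15.3 × 0.01816 = 94.3 N

D = 94.3 N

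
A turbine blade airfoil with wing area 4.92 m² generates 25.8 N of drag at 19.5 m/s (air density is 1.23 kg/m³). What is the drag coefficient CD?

CD = 0.0224

From D = ½ρv²S·CD, rearranging gives CD = 2D/(ρv²S).
CD = 2 × 25.8 / (1.23 × 19.5² × 4.92) = 0.0224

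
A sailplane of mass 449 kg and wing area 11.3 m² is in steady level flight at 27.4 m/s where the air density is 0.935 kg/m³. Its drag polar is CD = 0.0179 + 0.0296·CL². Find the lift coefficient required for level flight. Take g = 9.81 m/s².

CL = 1.11

In steady level flight, lift balances weight: W = mg = 449 × 9.81 = 4404.7 N.
q = ½ρv² = ½ × 0.935 × 27.4² = 351 Pa.
Required CL = L/(qS) = 4404.7/(351·11.3) = 1.111.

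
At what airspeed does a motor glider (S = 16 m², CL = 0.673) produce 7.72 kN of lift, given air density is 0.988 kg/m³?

L = ½ρv²S·CL ⇒ v = √(2L/(ρ·S·CL))
v = √(2 × 7720 / (0.988 × 16 × 0.673)) = √1451 = 38.1 m/s

v = 38.1 m/s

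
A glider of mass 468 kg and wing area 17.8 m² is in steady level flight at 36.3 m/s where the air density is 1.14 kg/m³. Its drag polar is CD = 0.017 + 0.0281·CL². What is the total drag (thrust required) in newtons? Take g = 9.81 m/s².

D = 272 N

Weight W = mg = 468 × 9.81 = 4591.1 N; in level flight L = W.
q = ½ρv² = ½ × 1.14 × 36.3² = 751.1 Pa.
CL = 2W/(ρv²S) = 2×4591.1/(1.14×36.3²×17.8) = 0.3434.
CD = 0.017 + 0.0281 × 0.3434² = 0.02031.
D = q·S·CD = 751.1 × 17.8 × 0.02031 = 271.6 N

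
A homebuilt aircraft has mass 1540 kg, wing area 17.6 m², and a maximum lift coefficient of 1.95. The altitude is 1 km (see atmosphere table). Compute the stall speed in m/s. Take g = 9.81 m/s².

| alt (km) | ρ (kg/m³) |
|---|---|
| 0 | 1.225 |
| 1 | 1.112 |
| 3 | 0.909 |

V_stall = 28.1 m/s

At 1 km, from the table: ρ = 1.112 kg/m³.
Weight W = mg = 1540 × 9.81 = 15110 N.
V_stall = √(2W/(ρ·S·CL,max)) = √(2 × 15110 / (1.112 × 17.6 × 1.95))
V_stall = √791.7 = 28.1 m/s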